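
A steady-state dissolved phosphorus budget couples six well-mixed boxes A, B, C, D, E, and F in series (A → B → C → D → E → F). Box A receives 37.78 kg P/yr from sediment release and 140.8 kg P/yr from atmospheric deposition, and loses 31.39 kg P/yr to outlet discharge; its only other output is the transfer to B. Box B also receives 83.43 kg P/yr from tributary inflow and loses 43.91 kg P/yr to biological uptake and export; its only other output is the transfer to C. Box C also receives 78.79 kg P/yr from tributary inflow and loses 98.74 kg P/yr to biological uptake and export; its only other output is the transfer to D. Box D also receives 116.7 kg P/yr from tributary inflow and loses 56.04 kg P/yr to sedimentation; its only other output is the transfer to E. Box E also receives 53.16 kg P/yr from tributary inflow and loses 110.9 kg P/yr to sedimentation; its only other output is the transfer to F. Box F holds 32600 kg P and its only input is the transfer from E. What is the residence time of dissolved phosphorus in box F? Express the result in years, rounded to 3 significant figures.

192 yr

Box A: F(A→B) = (37.78 + 140.8) − 31.39 = 147.19 kg P/yr.
Box B: F(B→C) = (147.19 + 83.43) − 43.91 = 186.71 kg P/yr.
Box C: F(C→D) = (186.71 + 78.79) − 98.74 = 166.76 kg P/yr.
Box D: F(D→E) = (166.76 + 116.7) − 56.04 = 227.42 kg P/yr.
Box E: F(E→F) = (227.42 + 53.16) − 110.9 = 169.68 kg P/yr.
Box F throughput = its input = 169.68 kg P/yr; τ = 32600 / 169.68 = 192.1 yr.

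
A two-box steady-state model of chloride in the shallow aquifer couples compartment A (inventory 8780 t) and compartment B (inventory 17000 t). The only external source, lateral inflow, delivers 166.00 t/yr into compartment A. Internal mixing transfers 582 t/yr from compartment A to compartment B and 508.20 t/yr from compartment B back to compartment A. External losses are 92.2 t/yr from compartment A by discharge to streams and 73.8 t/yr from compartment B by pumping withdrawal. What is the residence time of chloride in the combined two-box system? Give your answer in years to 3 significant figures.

155 yr

Residence time in the combined system uses the total inventory and the total *external* removal — internal exchanges between the two boxes cancel.
M_total = 8780 + 17000 = 25780 t.
ΣF_external_out = 92.2 + 73.8 = 166.00 t/yr.
τ = M_total / ΣF_ext = 25780 / 166.00 = 155.3 yr.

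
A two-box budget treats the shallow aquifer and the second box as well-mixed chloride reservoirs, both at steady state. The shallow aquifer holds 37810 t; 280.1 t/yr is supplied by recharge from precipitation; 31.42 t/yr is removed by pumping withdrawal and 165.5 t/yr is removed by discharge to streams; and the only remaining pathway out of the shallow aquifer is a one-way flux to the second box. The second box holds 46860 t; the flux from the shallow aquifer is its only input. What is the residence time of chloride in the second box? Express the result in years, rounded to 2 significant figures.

Balance the shallow aquifer: ΣF_in = 280.10 t/yr.
Flux to the second box = ΣF_in − (31.42 + 165.5) = 83.180 t/yr.
At steady state the output of the second box equals its input, 83.180 t/yr.
τ = M / F = 46860 / 83.180 = 563.4 yr.

560 yr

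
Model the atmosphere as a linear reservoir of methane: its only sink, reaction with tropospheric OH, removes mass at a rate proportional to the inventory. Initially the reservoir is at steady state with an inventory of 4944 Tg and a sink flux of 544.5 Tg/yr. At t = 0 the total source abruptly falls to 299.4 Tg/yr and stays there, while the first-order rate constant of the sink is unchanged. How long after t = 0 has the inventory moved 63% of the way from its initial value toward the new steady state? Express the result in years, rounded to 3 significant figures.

9.03 yr

τ = M₀/F₀ = 4944/544.5 = 9.080 yr.
The remaining gap fraction is e^(−t/τ); 63% covered ⇒ e^(−t/τ) = 0.370.
t = −τ ln(0.370) = 9.080 × 0.9943 = 9.028 yr.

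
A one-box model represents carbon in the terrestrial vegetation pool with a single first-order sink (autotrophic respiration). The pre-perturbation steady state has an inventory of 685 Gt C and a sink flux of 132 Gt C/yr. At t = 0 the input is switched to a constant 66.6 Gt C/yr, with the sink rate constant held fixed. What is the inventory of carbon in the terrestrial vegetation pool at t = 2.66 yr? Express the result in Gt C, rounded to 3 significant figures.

Residence time τ = M₀/F₀ = 5.189 yr. The eventual steady state is M_∞ = M₀·(F₁/F₀) = 685 × 66.6/132 = 345.61 Gt C.
The anomaly ΔM(t) = M(t) − M_∞ decays as ΔM₀·e^(−t/τ) with ΔM₀ = 685 − 345.61 = 339.4 Gt C.
At t = 2.66 yr, e^(−t/τ) = e^(−0.5126) = 0.5989, so ΔM = 203.3 Gt C and M = 345.61 + 203.3 = 548.89 Gt C.

549 Gt C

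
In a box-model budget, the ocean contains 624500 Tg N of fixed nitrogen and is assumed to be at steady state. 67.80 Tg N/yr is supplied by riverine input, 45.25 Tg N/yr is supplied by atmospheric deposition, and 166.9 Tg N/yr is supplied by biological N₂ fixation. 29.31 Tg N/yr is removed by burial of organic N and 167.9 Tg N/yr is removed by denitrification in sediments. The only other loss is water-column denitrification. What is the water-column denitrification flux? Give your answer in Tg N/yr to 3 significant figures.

At steady state ΣF_in = ΣF_out.
ΣF_in = 67.80 + 45.25 + 166.9 = 279.95 Tg N/yr.
Water-column denitrification flux = ΣF_in − (29.31 + 167.9) = 279.95 − 197.2 = 82.74 Tg N/yr.

82.7 Tg N/yr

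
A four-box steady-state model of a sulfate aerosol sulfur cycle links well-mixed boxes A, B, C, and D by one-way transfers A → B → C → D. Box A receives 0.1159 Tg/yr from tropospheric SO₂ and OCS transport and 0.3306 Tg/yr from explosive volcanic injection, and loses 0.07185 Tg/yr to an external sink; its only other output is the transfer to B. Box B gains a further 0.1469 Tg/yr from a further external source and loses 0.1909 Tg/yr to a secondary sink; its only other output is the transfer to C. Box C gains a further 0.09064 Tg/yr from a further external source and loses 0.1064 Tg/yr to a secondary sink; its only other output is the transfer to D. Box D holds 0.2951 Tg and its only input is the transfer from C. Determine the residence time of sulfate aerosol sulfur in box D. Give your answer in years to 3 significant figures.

0.937 yr

Box A: F(A→B) = (0.1159 + 0.3306) − 0.07185 = 0.37465 Tg/yr.
Box B: F(B→C) = (0.37465 + 0.1469) − 0.1909 = 0.33065 Tg/yr.
Box C: F(C→D) = (0.33065 + 0.09064) − 0.1064 = 0.31489 Tg/yr.
Box D throughput = its input = 0.31489 Tg/yr; τ = 0.2951 / 0.31489 = 0.9372 yr.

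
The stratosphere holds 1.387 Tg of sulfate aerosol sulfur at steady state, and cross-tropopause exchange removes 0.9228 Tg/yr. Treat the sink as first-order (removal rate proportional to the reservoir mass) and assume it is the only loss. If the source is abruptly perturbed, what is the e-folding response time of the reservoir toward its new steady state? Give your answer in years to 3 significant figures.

For a linear reservoir the response time equals the residence time τ = M/F.
τ = 1.387 / 0.9228 = 1.503 yr.

1.50 yr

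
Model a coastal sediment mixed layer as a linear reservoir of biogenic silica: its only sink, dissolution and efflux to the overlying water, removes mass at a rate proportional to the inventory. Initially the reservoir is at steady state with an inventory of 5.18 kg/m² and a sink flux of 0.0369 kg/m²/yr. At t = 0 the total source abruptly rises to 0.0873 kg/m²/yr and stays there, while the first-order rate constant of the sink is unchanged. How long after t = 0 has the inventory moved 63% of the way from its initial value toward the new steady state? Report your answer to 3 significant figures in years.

τ = M₀/F₀ = 5.18/0.0369 = 140.4 yr.
The remaining gap fraction is e^(−t/τ); 63% covered ⇒ e^(−t/τ) = 0.370.
t = −τ ln(0.370) = 140.4 × 0.9943 = 139.6 yr.

140 yr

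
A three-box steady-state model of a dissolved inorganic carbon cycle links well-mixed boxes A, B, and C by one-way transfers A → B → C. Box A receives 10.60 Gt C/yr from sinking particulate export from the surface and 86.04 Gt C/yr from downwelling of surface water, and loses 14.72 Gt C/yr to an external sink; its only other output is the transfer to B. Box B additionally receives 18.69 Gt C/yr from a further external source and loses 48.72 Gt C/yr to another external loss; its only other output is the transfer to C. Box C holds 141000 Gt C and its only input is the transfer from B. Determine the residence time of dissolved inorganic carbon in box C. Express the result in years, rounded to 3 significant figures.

Box A: F(A→B) = (10.60 + 86.04) − 14.72 = 81.920 Gt C/yr.
Box B: F(B→C) = (81.920 + 18.69) − 48.72 = 51.890 Gt C/yr.
Box C throughput = its input = 51.890 Gt C/yr; τ = 141000 / 51.890 = 2717 yr.

2720 yr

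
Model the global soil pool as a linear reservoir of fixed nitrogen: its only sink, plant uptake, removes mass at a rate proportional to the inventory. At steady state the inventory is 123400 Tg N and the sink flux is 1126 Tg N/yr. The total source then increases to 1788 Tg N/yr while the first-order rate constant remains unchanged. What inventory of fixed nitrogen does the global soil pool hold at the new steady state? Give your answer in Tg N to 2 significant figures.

Rate constant k = F/M = 1126 / 123400 = 0.009125 yr⁻¹.
At the new steady state, source = k·M_new ⇒ M_new = 1788 / 0.009125 = 195900 Tg N.
(Equivalently M_new = M × F_new/F_old = 123400 × 1788/1126.)

200000 Tg N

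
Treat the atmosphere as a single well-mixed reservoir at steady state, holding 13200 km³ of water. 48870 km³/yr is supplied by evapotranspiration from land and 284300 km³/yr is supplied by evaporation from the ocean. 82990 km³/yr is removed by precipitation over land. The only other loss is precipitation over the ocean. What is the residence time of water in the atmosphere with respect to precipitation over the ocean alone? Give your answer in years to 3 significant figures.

0.0528 yr

At steady state ΣF_in = ΣF_out.
ΣF_in = 48870 + 284300 = 333170 km³/yr.
Precipitation over the ocean flux = ΣF_in − (82990) = 333170 − 82990 = 250200 km³/yr.
τ = M / F = 13200 / 250200 = 0.05276 yr.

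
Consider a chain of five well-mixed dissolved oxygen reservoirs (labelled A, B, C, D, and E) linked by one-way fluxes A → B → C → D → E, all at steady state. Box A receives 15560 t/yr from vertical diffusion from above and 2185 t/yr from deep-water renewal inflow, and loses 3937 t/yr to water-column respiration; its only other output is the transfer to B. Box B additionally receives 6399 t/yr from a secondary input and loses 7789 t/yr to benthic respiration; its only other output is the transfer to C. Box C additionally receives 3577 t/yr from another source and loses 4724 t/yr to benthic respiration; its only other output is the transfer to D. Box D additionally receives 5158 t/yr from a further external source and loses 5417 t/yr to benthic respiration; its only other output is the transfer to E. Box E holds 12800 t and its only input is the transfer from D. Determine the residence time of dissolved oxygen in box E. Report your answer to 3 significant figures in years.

1.16 yr

Box A: F(A→B) = (15560 + 2185) − 3937 = 13808 t/yr.
Box B: F(B→C) = (13808 + 6399) − 7789 = 12418 t/yr.
Box C: F(C→D) = (12418 + 3577) − 4724 = 11271 t/yr.
Box D: F(D→E) = (11271 + 5158) − 5417 = 11012 t/yr.
Box E throughput = its input = 11012 t/yr; τ = 12800 / 11012 = 1.162 yr.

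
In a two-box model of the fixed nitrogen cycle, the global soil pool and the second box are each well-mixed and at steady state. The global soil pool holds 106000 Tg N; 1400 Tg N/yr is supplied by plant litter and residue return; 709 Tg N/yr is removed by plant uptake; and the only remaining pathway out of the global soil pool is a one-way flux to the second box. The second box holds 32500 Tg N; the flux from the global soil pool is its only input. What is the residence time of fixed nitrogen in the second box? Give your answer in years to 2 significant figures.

47 yr

Balance the global soil pool: ΣF_in = 1400.0 Tg N/yr.
Flux to the second box = ΣF_in − (709) = 691.00 Tg N/yr.
At steady state the output of the second box equals its input, 691.00 Tg N/yr.
τ = M / F = 32500 / 691.00 = 47.03 yr.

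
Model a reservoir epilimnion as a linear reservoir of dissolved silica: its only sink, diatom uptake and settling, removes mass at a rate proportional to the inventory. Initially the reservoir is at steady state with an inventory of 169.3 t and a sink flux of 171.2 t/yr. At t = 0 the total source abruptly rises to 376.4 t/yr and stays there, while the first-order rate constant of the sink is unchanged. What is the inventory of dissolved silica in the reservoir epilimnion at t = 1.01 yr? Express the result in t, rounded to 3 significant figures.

299 t

Residence time τ = M₀/F₀ = 0.9889 yr. The eventual steady state is M_∞ = M₀·(F₁/F₀) = 169.3 × 376.4/171.2 = 372.22 t.
The anomaly ΔM(t) = M(t) − M_∞ decays as ΔM₀·e^(−t/τ) with ΔM₀ = 169.3 − 372.22 = −202.9 t.
At t = 1.01 yr, e^(−t/τ) = e^(−1.021) = 0.3601, so ΔM = −73.08 t and M = 372.22 − 73.08 = 299.15 t.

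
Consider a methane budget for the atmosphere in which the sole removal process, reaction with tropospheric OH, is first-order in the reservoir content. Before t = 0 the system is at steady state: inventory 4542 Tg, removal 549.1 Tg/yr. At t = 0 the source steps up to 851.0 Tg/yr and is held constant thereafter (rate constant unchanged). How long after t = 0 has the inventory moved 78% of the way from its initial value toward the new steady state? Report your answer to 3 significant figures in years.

12.5 yr

τ = M₀/F₀ = 4542/549.1 = 8.272 yr.
The remaining gap fraction is e^(−t/τ); 78% covered ⇒ e^(−t/τ) = 0.220.
t = −τ ln(0.220) = 8.272 × 1.514 = 12.52 yr.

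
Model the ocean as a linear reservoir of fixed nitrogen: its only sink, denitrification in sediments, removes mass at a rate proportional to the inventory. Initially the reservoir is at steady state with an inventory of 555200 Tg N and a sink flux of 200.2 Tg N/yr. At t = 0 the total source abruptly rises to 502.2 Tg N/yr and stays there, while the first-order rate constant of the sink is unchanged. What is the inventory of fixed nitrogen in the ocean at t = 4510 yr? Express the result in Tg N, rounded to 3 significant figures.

τ = M₀/F₀ = 555200/200.2 = 2773 yr; rate constant k = 1/τ.
New steady state M_∞ = F₁/k = F₁·τ = 502.2 × 2773 = 1.3927×10^6 Tg N.
M(t) = M_∞ + (M₀ − M_∞)·e^(−t/τ); t/τ = 4510/2773 = 1.626, so e^(−t/τ) = 0.1967.
M(t) = 1.3927×10^6 − 837500 × 0.1967 = 1.2280×10^6 Tg N.

1.23×10^6 Tg N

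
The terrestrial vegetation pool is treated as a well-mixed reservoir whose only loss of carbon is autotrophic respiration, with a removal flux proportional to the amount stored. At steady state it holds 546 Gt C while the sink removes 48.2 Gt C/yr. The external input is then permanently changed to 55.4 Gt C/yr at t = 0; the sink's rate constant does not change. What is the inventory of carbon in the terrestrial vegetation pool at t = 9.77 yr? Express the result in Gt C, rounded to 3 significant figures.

593 Gt C

The sink rate constant is k = F₀/M₀ = 48.2/546 = 0.08828 yr⁻¹.
Solving dM/dt = F₁ − kM with M(0) = M₀ gives M(t) = F₁/k + (M₀ − F₁/k)·e^(−kt).
F₁/k = 55.4/0.08828 = 627.56 Gt C; kt = 0.08828 × 9.77 = 0.8625, e^(−kt) = 0.4221.
M(9.77) = 627.56 + (546 − 627.56) × 0.4221 = 627.56 − 34.43 = 593.13 Gt C.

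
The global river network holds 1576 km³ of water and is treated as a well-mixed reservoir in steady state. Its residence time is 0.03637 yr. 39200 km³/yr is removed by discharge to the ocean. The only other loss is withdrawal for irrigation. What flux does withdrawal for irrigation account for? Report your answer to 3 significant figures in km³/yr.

4130 km³/yr

Total removal F = M/τ = 1576 / 0.03637 = 43330 km³/yr.
Withdrawal for irrigation = F − (39200) = 43330 − 39200 = 4132 km³/yr.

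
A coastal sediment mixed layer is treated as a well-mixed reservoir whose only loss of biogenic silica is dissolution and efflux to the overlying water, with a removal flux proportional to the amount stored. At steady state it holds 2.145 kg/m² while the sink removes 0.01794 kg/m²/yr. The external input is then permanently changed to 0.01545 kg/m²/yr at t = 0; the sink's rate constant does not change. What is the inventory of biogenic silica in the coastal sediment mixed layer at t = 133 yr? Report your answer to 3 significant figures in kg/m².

Residence time τ = M₀/F₀ = 119.6 yr. The eventual steady state is M_∞ = M₀·(F₁/F₀) = 2.145 × 0.01545/0.01794 = 1.8473 kg/m².
The anomaly ΔM(t) = M(t) − M_∞ decays as ΔM₀·e^(−t/τ) with ΔM₀ = 2.145 − 1.8473 = 0.2977 kg/m².
At t = 133 yr, e^(−t/τ) = e^(−1.112) = 0.3288, so ΔM = 0.09788 kg/m² and M = 1.8473 + 0.09788 = 1.9452 kg/m².

1.95 kg/m²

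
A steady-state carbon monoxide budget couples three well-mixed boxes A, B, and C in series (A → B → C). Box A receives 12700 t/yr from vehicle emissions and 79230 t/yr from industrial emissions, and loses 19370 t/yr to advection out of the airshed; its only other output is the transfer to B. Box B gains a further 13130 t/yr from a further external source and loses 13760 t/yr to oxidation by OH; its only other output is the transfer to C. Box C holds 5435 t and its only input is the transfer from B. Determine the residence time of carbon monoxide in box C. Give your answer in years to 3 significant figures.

0.0756 yr

Box A: F(A→B) = (12700 + 79230) − 19370 = 72560 t/yr.
Box B: F(B→C) = (72560 + 13130) − 13760 = 71930 t/yr.
Box C throughput = its input = 71930 t/yr; τ = 5435 / 71930 = 0.07556 yr.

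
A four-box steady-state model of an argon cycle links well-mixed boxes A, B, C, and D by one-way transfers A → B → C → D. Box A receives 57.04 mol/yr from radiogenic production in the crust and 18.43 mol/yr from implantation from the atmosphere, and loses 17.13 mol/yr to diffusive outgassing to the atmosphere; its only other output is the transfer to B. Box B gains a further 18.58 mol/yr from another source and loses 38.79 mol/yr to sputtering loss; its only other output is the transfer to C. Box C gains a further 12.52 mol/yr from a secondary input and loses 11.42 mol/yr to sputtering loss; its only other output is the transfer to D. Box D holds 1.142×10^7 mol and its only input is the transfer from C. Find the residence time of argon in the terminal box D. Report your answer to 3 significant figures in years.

291000 yr

Box A: F(A→B) = (57.04 + 18.43) − 17.13 = 58.340 mol/yr.
Box B: F(B→C) = (58.340 + 18.58) − 38.79 = 38.130 mol/yr.
Box C: F(C→D) = (38.130 + 12.52) − 11.42 = 39.230 mol/yr.
Box D throughput = its input = 39.230 mol/yr; τ = 1.142×10^7 / 39.230 = 291100 yr.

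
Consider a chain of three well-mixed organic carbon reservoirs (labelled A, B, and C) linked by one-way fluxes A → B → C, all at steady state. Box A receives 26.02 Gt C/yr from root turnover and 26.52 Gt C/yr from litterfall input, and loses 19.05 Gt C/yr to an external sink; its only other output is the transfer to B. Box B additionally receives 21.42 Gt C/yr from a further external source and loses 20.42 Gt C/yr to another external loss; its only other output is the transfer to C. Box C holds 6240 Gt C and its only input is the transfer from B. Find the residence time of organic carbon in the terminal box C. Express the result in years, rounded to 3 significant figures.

Box A: F(A→B) = (26.02 + 26.52) − 19.05 = 33.490 Gt C/yr.
Box B: F(B→C) = (33.490 + 21.42) − 20.42 = 34.490 Gt C/yr.
Box C throughput = its input = 34.490 Gt C/yr; τ = 6240 / 34.490 = 180.9 yr.

181 yr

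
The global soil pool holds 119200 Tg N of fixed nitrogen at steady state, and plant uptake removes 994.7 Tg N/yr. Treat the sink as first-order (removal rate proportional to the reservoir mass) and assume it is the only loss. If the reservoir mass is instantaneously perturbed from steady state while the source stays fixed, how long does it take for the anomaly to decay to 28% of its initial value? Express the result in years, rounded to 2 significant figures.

For a linear reservoir the anomaly decays as exp(−t/τ) with τ = M/F = 119200/994.7 = 119.8 yr.
exp(−t/τ) = 0.28 ⇒ t = −τ ln(0.28) = 119.8 × 1.273 = 152.5 yr.

150 yr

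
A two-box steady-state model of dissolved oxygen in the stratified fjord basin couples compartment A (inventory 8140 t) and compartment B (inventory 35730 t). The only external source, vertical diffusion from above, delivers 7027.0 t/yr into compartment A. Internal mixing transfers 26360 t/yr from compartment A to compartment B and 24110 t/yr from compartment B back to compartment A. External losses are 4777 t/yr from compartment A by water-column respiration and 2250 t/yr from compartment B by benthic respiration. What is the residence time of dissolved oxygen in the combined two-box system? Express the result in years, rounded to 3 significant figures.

6.24 yr

Residence time in the combined system uses the total inventory and the total *external* removal — internal exchanges between the two boxes cancel.
M_total = 8140 + 35730 = 43870 t.
ΣF_external_out = 4777 + 2250 = 7027.0 t/yr.
τ = M_total / ΣF_ext = 43870 / 7027.0 = 6.243 yr.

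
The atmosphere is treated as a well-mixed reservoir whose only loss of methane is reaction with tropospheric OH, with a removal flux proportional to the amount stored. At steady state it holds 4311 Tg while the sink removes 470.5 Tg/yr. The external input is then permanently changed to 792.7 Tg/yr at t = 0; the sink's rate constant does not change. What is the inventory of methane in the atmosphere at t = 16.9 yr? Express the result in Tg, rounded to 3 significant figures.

6800 Tg

τ = M₀/F₀ = 4311/470.5 = 9.163 yr; rate constant k = 1/τ.
New steady state M_∞ = F₁/k = F₁·τ = 792.7 × 9.163 = 7263.2 Tg.
M(t) = M_∞ + (M₀ − M_∞)·e^(−t/τ); t/τ = 16.9/9.163 = 1.844, so e^(−t/τ) = 0.1581.
M(t) = 7263.2 − 2952 × 0.1581 = 6796.4 Tg.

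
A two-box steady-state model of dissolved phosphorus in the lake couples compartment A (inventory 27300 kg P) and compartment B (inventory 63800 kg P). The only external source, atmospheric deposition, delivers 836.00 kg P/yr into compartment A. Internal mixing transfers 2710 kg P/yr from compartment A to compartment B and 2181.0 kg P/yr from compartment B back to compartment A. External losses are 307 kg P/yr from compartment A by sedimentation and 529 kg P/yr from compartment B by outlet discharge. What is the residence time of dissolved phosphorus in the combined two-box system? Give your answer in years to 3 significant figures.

For the system as a whole, the A↔B exchange is internal and contributes nothing to the throughput; only the external sinks remove mass.
M_total = 27300 + 63800 = 91100 kg P.
ΣF_external_out = 307 + 529 = 836.00 kg P/yr.
τ = M_total / ΣF_ext = 91100 / 836.00 = 109.0 yr.

109 yr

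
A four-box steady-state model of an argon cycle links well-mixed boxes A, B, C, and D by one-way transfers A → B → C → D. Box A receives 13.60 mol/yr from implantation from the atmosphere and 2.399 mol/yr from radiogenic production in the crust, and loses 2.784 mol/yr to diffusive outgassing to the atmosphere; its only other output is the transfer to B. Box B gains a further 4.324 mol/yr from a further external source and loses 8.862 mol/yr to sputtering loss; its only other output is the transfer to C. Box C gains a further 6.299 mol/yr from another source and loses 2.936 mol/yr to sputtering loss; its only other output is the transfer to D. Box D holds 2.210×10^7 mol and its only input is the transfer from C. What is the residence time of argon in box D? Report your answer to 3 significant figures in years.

1.84×10^6 yr

Box A: F(A→B) = (13.60 + 2.399) − 2.784 = 13.215 mol/yr.
Box B: F(B→C) = (13.215 + 4.324) − 8.862 = 8.6770 mol/yr.
Box C: F(C→D) = (8.6770 + 6.299) − 2.936 = 12.040 mol/yr.
Box D throughput = its input = 12.040 mol/yr; τ = 2.210×10^7 / 12.040 = 1.836×10^6 yr.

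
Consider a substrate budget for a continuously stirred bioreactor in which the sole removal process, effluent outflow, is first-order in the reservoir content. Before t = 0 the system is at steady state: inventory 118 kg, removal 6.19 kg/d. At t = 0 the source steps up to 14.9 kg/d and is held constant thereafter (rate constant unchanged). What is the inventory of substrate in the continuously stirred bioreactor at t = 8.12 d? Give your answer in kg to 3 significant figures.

176 kg

Residence time τ = M₀/F₀ = 19.06 d. The eventual steady state is M_∞ = M₀·(F₁/F₀) = 118 × 14.9/6.19 = 284.04 kg.
The anomaly ΔM(t) = M(t) − M_∞ decays as ΔM₀·e^(−t/τ) with ΔM₀ = 118 − 284.04 = −166.0 kg.
At t = 8.12 d, e^(−t/τ) = e^(−0.4260) = 0.6531, so ΔM = −108.4 kg and M = 284.04 − 108.4 = 175.59 kg.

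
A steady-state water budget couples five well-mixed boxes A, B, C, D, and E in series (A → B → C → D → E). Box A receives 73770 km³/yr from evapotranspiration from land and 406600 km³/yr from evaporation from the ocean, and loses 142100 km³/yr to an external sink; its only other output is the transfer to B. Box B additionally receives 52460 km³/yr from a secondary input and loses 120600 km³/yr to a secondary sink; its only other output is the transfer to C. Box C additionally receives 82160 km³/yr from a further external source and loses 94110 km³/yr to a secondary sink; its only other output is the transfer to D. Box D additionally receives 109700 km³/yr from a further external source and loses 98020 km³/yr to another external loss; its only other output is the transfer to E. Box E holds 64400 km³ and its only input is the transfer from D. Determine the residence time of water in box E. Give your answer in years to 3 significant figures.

0.239 yr

Box A: F(A→B) = (73770 + 406600) − 142100 = 338270 km³/yr.
Box B: F(B→C) = (338270 + 52460) − 120600 = 270130 km³/yr.
Box C: F(C→D) = (270130 + 82160) − 94110 = 258180 km³/yr.
Box D: F(D→E) = (258180 + 109700) − 98020 = 269860 km³/yr.
Box E throughput = its input = 269860 km³/yr; τ = 64400 / 269860 = 0.2386 yr.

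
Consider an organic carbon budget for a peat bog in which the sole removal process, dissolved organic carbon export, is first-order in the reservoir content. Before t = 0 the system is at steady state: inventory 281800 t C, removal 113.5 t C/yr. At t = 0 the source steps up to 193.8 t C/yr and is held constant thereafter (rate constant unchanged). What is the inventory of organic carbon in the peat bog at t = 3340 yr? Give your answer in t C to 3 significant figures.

429000 t C

τ = M₀/F₀ = 281800/113.5 = 2483 yr; rate constant k = 1/τ.
New steady state M_∞ = F₁/k = F₁·τ = 193.8 × 2483 = 481170 t C.
M(t) = M_∞ + (M₀ − M_∞)·e^(−t/τ); t/τ = 3340/2483 = 1.345, so e^(−t/τ) = 0.2605.
M(t) = 481170 − 199400 × 0.2605 = 429240 t C.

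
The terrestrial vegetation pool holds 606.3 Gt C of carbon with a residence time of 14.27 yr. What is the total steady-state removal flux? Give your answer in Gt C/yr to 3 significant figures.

F = M / τ = 606.3 / 14.27 = 42.49 Gt C/yr.

42.5 Gt C/yr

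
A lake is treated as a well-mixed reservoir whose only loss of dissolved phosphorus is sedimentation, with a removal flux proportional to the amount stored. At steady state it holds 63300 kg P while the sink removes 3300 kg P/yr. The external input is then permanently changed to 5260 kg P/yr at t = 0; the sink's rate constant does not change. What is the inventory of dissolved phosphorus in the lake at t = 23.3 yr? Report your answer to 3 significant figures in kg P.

Residence time τ = M₀/F₀ = 19.18 yr. The eventual steady state is M_∞ = M₀·(F₁/F₀) = 63300 × 5260/3300 = 100900 kg P.
The anomaly ΔM(t) = M(t) − M_∞ decays as ΔM₀·e^(−t/τ) with ΔM₀ = 63300 − 100900 = −37600 kg P.
At t = 23.3 yr, e^(−t/τ) = e^(−1.215) = 0.2968, so ΔM = −11160 kg P and M = 100900 − 11160 = 89738 kg P.

89700 kg P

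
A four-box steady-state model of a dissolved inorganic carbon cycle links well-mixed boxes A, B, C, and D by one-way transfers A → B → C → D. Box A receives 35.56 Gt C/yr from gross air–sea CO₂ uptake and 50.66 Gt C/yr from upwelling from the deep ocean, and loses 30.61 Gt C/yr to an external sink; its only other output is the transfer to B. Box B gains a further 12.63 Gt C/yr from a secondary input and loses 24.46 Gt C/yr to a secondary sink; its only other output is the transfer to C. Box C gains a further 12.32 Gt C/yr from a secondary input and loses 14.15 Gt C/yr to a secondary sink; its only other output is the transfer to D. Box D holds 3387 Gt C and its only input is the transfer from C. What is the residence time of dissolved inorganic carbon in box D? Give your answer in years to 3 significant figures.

80.7 yr

Box A: F(A→B) = (35.56 + 50.66) − 30.61 = 55.610 Gt C/yr.
Box B: F(B→C) = (55.610 + 12.63) − 24.46 = 43.780 Gt C/yr.
Box C: F(C→D) = (43.780 + 12.32) − 14.15 = 41.950 Gt C/yr.
Box D throughput = its input = 41.950 Gt C/yr; τ = 3387 / 41.950 = 80.74 yr.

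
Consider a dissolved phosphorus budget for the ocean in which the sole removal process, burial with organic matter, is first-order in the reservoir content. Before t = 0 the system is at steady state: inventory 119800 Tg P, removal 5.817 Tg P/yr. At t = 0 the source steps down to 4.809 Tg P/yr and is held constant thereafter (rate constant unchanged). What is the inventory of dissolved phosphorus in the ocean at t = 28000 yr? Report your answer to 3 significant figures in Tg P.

104000 Tg P

The sink rate constant is k = F₀/M₀ = 5.817/119800 = 4.856×10^-5 yr⁻¹.
Solving dM/dt = F₁ − kM with M(0) = M₀ gives M(t) = F₁/k + (M₀ − F₁/k)·e^(−kt).
F₁/k = 4.809/4.856×10^-5 = 99040 Tg P; kt = 4.856×10^-5 × 28000 = 1.360, e^(−kt) = 0.2568.
M(28000) = 99040 + (119800 − 99040) × 0.2568 = 99040 + 5330 = 104370 Tg P.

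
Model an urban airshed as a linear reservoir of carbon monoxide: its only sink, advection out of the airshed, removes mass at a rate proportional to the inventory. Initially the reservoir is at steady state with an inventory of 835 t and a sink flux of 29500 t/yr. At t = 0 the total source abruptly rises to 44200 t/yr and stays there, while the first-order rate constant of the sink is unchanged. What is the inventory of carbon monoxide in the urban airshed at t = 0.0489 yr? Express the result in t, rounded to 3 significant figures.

Residence time τ = M₀/F₀ = 0.02831 yr. The eventual steady state is M_∞ = M₀·(F₁/F₀) = 835 × 44200/29500 = 1251.1 t.
The anomaly ΔM(t) = M(t) − M_∞ decays as ΔM₀·e^(−t/τ) with ΔM₀ = 835 − 1251.1 = −416.1 t.
At t = 0.0489 yr, e^(−t/τ) = e^(−1.728) = 0.1777, so ΔM = −73.94 t and M = 1251.1 − 73.94 = 1177.1 t.

1180 t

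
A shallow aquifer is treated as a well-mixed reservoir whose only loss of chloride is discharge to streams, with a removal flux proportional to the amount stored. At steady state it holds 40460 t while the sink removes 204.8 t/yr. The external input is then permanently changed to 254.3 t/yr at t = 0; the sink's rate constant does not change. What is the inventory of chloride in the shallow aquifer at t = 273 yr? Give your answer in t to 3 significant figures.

47800 t

Residence time τ = M₀/F₀ = 197.6 yr. The eventual steady state is M_∞ = M₀·(F₁/F₀) = 40460 × 254.3/204.8 = 50239 t.
The anomaly ΔM(t) = M(t) − M_∞ decays as ΔM₀·e^(−t/τ) with ΔM₀ = 40460 − 50239 = −9779 t.
At t = 273 yr, e^(−t/τ) = e^(−1.382) = 0.2511, so ΔM = −2456 t and M = 50239 − 2456 = 47784 t.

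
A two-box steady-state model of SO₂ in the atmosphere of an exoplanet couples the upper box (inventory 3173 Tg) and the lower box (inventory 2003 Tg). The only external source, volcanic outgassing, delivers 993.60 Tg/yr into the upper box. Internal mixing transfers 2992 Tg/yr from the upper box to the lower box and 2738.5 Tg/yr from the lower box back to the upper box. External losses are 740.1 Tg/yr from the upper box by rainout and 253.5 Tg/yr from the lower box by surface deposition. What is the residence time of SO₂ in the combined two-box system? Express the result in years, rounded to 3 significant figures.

5.21 yr

Residence time in the combined system uses the total inventory and the total *external* removal — internal exchanges between the two boxes cancel.
M_total = 3173 + 2003 = 5176.0 Tg.
ΣF_external_out = 740.1 + 253.5 = 993.60 Tg/yr.
τ = M_total / ΣF_ext = 5176.0 / 993.60 = 5.209 yr.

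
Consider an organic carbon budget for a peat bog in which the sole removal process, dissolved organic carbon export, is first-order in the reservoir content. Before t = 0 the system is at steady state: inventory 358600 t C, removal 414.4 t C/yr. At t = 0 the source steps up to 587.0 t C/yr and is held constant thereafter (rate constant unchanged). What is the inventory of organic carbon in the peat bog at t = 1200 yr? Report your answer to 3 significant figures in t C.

471000 t C

The sink rate constant is k = F₀/M₀ = 414.4/358600 = 0.001156 yr⁻¹.
Solving dM/dt = F₁ − kM with M(0) = M₀ gives M(t) = F₁/k + (M₀ − F₁/k)·e^(−kt).
F₁/k = 587.0/0.001156 = 507960 t C; kt = 0.001156 × 1200 = 1.387, e^(−kt) = 0.2499.
M(1200) = 507960 + (358600 − 507960) × 0.2499 = 507960 − 37320 = 470640 t C.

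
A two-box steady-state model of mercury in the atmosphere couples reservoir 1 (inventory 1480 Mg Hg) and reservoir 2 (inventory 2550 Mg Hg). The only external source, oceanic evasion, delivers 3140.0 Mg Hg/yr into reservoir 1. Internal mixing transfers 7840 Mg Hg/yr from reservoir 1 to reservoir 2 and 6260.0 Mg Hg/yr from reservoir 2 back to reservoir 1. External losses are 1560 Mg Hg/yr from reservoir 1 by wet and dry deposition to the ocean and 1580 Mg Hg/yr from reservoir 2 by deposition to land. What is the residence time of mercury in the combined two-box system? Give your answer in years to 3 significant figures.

Residence time in the combined system uses the total inventory and the total *external* removal — internal exchanges between the two boxes cancel.
M_total = 1480 + 2550 = 4030.0 Mg Hg.
ΣF_external_out = 1560 + 1580 = 3140.0 Mg Hg/yr.
τ = M_total / ΣF_ext = 4030.0 / 3140.0 = 1.283 yr.

1.28 yr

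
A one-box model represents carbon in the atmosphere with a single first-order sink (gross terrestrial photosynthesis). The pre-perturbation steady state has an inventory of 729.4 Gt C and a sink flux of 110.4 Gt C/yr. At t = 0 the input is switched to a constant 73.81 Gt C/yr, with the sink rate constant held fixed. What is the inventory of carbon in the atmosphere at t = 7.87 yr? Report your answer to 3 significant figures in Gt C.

Residence time τ = M₀/F₀ = 6.607 yr. The eventual steady state is M_∞ = M₀·(F₁/F₀) = 729.4 × 73.81/110.4 = 487.65 Gt C.
The anomaly ΔM(t) = M(t) − M_∞ decays as ΔM₀·e^(−t/τ) with ΔM₀ = 729.4 − 487.65 = 241.7 Gt C.
At t = 7.87 yr, e^(−t/τ) = e^(−1.191) = 0.3039, so ΔM = 73.46 Gt C and M = 487.65 + 73.46 = 561.11 Gt C.

561 Gt C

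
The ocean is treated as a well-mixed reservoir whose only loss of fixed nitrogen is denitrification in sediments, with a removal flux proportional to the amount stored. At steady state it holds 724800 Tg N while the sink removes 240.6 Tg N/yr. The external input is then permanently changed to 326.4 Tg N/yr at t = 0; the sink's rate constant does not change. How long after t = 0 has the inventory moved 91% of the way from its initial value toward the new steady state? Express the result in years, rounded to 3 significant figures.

7250 yr

τ = M₀/F₀ = 724800/240.6 = 3012 yr.
The remaining gap fraction is e^(−t/τ); 91% covered ⇒ e^(−t/τ) = 0.0900.
t = −τ ln(0.0900) = 3012 × 2.408 = 7254 yr.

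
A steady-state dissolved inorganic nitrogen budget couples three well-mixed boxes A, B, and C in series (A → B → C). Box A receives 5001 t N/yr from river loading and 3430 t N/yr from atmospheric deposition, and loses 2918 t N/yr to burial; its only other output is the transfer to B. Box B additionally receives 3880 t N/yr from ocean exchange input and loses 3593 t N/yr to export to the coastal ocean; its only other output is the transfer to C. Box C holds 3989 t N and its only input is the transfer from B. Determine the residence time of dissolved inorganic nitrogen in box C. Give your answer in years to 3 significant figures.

Box A: F(A→B) = (5001 + 3430) − 2918 = 5513.0 t N/yr.
Box B: F(B→C) = (5513.0 + 3880) − 3593 = 5800.0 t N/yr.
Box C throughput = its input = 5800.0 t N/yr; τ = 3989 / 5800.0 = 0.6878 yr.

0.688 yr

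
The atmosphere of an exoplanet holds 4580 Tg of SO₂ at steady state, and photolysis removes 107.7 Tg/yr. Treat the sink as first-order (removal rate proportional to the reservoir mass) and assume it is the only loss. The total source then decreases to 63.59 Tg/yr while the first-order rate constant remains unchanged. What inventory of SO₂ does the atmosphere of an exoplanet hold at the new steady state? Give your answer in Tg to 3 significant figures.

2700 Tg

Rate constant k = F/M = 107.7 / 4580 = 0.02352 yr⁻¹.
At the new steady state, source = k·M_new ⇒ M_new = 63.59 / 0.02352 = 2704 Tg.
(Equivalently M_new = M × F_new/F_old = 4580 × 63.59/107.7.)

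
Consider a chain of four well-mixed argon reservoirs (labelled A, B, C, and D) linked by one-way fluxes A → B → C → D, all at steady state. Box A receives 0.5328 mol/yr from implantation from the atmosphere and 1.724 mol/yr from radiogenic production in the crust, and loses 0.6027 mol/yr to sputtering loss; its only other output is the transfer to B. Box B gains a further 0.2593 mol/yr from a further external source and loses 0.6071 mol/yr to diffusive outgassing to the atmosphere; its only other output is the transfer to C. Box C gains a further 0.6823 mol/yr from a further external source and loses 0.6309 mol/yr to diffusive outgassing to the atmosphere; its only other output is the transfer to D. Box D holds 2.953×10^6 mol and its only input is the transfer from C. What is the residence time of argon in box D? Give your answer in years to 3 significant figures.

Box A: F(A→B) = (0.5328 + 1.724) − 0.6027 = 1.6541 mol/yr.
Box B: F(B→C) = (1.6541 + 0.2593) − 0.6071 = 1.3063 mol/yr.
Box C: F(C→D) = (1.3063 + 0.6823) − 0.6309 = 1.3577 mol/yr.
Box D throughput = its input = 1.3577 mol/yr; τ = 2.953×10^6 / 1.3577 = 2.175×10^6 yr.

2.18×10^6 yr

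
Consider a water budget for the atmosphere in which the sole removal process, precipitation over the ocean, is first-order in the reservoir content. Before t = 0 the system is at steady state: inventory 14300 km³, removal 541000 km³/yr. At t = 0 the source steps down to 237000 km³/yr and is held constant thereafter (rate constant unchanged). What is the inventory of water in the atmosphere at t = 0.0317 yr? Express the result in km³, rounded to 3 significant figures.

Residence time τ = M₀/F₀ = 0.02643 yr. The eventual steady state is M_∞ = M₀·(F₁/F₀) = 14300 × 237000/541000 = 6264.5 km³.
The anomaly ΔM(t) = M(t) − M_∞ decays as ΔM₀·e^(−t/τ) with ΔM₀ = 14300 − 6264.5 = 8035 km³.
At t = 0.0317 yr, e^(−t/τ) = e^(−1.199) = 0.3014, so ΔM = 2422 km³ and M = 6264.5 + 2422 = 8686.5 km³.

8690 km³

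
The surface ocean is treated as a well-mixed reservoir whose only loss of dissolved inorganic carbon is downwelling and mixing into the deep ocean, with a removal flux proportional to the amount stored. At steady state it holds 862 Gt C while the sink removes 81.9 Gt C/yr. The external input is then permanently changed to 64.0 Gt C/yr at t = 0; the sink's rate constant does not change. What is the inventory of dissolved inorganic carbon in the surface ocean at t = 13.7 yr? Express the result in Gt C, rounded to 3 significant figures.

τ = M₀/F₀ = 862/81.9 = 10.53 yr; rate constant k = 1/τ.
New steady state M_∞ = F₁/k = F₁·τ = 64.0 × 10.53 = 673.60 Gt C.
M(t) = M_∞ + (M₀ − M_∞)·e^(−t/τ); t/τ = 13.7/10.53 = 1.302, so e^(−t/τ) = 0.2721.
M(t) = 673.60 + 188.4 × 0.2721 = 724.86 Gt C.

725 Gt C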